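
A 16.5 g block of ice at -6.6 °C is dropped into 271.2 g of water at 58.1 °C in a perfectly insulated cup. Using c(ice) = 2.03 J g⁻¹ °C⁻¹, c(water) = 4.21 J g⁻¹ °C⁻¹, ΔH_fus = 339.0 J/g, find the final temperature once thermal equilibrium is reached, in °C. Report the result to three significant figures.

Heat to bring ice to 0 °C and melt it: q₁ = 16.5×2.03×6.6 + 16.5×339.0 = 5814.6 J
Heat the water can supply cooling to 0 °C: 271.2×4.21×58.1 = 66335.8 J > q₁, so all ice melts.
Energy balance: 271.2×4.21×(58.1 − T) = 5814.6 + 16.5×4.21×(T − 0)
1141.752(58.1 − T) = 5814.6 + 69.465 T
66335.8 − 5814.6 = 1211.217 T
T = 60521.2 / 1211.217 = 49.97 °C

T_f = 50.0 °C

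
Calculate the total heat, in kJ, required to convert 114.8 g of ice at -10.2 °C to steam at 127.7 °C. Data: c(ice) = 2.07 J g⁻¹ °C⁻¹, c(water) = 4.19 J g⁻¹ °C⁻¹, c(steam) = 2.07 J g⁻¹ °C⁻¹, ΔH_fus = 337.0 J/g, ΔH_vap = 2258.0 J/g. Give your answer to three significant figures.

q1 (heat ice -10.2→0.0 °C): 114.8 × 2.07 × 10.2 = 2424 J
q2 (melt at 0 °C): 114.8 × 337.0 = 38688 J
q3 (heat water 0.0→100.0 °C): 114.8 × 4.19 × 100.0 = 48101 J
q4 (vaporize at 100 °C): 114.8 × 2258.0 = 259218 J
q5 (heat steam 100.0→127.7 °C): 114.8 × 2.07 × 27.7 = 6583 J
Total: 2424 + 38688 + 48101 + 259218 + 6583 = 355014 J = 355 kJ

q = 355 kJ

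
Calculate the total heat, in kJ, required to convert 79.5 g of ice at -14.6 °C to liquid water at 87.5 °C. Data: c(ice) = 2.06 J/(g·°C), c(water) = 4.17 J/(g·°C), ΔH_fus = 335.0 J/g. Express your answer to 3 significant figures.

q1 (heat ice -14.6→0.0 °C): 79.5 × 2.06 × 14.6 = 2391 J
q2 (melt at 0 °C): 79.5 × 335.0 = 26633 J
q3 (heat water 0.0→87.5 °C): 79.5 × 4.17 × 87.5 = 29008 J
Total: 2391 + 26633 + 29008 = 58032 J = 58.0 kJ

q = 58.0 kJ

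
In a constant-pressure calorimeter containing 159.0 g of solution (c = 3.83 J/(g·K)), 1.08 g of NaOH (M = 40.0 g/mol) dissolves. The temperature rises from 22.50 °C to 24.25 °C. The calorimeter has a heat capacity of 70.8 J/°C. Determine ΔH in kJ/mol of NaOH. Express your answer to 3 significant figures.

|ΔT| = |24.25 − 22.50| = 1.75 °C
|q_surr| = (159.0 × 3.83 + 70.8) × 1.75 = 679.77 × 1.75 = 1190 J
n(NaOH) = 1.08 / 40.0 = 0.02700 mol
Temperature rose, so q_rxn = −|q_surr| = -1.190 kJ
ΔH = q_rxn / n = -44.07 kJ/mol

ΔH = -44.1 kJ/mol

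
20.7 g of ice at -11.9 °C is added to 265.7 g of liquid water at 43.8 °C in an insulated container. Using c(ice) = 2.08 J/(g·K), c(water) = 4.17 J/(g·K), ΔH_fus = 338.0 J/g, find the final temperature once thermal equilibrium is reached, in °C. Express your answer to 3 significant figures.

Heat to bring ice to 0 °C and melt it: q₁ = 20.7×2.08×11.9 + 20.7×338.0 = 7509.0 J
Heat the water can supply cooling to 0 °C: 265.7×4.17×43.8 = 48529.0 J > q₁, so all ice melts.
Energy balance: 265.7×4.17×(43.8 − T) = 7509.0 + 20.7×4.17×(T − 0)
1107.969(43.8 − T) = 7509.0 + 86.319 T
48529.0 − 7509.0 = 1194.288 T
T = 41020.0 / 1194.288 = 34.347 °C

T_f = 34.3 °C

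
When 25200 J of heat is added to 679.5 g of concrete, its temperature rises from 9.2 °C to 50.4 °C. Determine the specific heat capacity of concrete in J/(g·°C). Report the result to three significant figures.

c = 0.900 J/(g·°C)

c = q / (m ΔT) = 25200 / (679.5 × 41.2)
c = 25200 / 27995.4 = 0.900 J/(g·°C)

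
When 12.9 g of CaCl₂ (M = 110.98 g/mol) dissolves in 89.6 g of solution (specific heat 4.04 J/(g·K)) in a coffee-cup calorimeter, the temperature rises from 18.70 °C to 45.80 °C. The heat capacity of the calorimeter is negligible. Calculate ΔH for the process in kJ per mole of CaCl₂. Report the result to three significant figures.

|ΔT| = |45.80 − 18.70| = 27.10 °C
|q_surr| = (89.6 × 4.04) × 27.10 = 361.984 × 27.10 = 9810 J
n(CaCl₂) = 12.9 / 110.98 = 0.1162 mol
Temperature rose, so q_rxn = −|q_surr| = -9.810 kJ
ΔH = q_rxn / n = -84.42 kJ/mol

ΔH = -84.4 kJ/mol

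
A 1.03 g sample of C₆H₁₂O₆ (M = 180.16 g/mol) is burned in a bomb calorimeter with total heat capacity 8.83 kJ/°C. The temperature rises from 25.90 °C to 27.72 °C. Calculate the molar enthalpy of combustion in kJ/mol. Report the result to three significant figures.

ΔT = 27.72 − 25.90 = 1.82 °C
q_cal = C_cal × ΔT = 8.83 × 1.82 = 16.0706 kJ
n = 1.03 / 180.16 = 0.005717 mol
q_rxn = −q_cal = -16.0706 kJ
ΔH = -16.0706 / 0.005717 = -2811 kJ/mol

ΔH = -2810 kJ/mol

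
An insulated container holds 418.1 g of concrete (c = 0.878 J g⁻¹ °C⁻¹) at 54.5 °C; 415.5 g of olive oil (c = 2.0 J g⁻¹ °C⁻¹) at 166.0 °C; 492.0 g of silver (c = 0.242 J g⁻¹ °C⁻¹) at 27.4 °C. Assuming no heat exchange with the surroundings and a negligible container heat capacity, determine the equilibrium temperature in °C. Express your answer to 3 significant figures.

T_f = 122 °C

Σ mᵢcᵢ(T − Tᵢ) = 0  ⇒  T = Σ mᵢcᵢTᵢ / Σ mᵢcᵢ
Σ mᵢcᵢ = 418.1×0.878 + 415.5×2.0 + 492.0×0.242 = 1317.1558
Σ mᵢcᵢTᵢ = 367.0918×54.5 + 831×166.0 + 119.064×27.4 = 161210
T = 161210 / 1317.1558 = 122.4 °C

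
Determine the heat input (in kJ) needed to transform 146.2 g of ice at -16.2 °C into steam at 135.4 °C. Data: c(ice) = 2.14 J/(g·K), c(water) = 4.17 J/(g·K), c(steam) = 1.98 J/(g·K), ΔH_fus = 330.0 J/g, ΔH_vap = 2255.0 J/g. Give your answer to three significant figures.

q = 454 kJ

q1 (heat ice -16.2→0.0 °C): 146.2 × 2.14 × 16.2 = 5068 J
q2 (melt at 0 °C): 146.2 × 330.0 = 48246 J
q3 (heat water 0.0→100.0 °C): 146.2 × 4.17 × 100.0 = 60965 J
q4 (vaporize at 100 °C): 146.2 × 2255.0 = 329681 J
q5 (heat steam 100.0→135.4 °C): 146.2 × 1.98 × 35.4 = 10247 J
Total: 5068 + 48246 + 60965 + 329681 + 10247 = 454207 J = 454 kJ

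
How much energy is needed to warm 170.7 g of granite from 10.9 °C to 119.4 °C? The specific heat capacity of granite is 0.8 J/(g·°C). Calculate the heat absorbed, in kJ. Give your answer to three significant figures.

q = 14.8 kJ

q = m c ΔT = 170.7 × 0.8 × (119.4 − 10.9)
q = 170.7 × 0.8 × 108.5 = 14820 J = 14.8 kJ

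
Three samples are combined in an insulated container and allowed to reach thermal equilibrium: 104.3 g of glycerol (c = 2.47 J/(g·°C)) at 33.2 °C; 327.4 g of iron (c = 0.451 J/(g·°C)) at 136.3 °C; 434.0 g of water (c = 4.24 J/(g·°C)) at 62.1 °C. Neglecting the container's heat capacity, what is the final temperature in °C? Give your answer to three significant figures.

T_f = 63.7 °C

Σ mᵢcᵢ(T − Tᵢ) = 0  ⇒  T = Σ mᵢcᵢTᵢ / Σ mᵢcᵢ
Σ mᵢcᵢ = 104.3×2.47 + 327.4×0.451 + 434.0×4.24 = 2245.4384
Σ mᵢcᵢTᵢ = 257.621×33.2 + 147.6574×136.3 + 1840.16×62.1 = 142950
T = 142950 / 2245.4384 = 63.66 °C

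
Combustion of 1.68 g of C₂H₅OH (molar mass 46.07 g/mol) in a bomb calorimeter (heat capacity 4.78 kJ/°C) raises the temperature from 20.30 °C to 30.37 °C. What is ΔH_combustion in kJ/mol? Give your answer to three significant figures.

ΔT = 30.37 − 20.30 = 10.07 °C
q_cal = C_cal × ΔT = 4.78 × 10.07 = 48.1346 kJ
n = 1.68 / 46.07 = 0.03647 mol
q_rxn = −q_cal = -48.1346 kJ
ΔH = -48.1346 / 0.03647 = -1320 kJ/mol

ΔH = -1320 kJ/mol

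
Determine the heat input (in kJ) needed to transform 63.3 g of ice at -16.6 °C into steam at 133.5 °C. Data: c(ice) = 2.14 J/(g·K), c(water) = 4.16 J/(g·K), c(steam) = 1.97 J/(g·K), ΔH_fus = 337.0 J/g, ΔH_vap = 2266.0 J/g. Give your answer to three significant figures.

q1 (heat ice -16.6→0.0 °C): 63.3 × 2.14 × 16.6 = 2249 J
q2 (melt at 0 °C): 63.3 × 337.0 = 21332 J
q3 (heat water 0.0→100.0 °C): 63.3 × 4.16 × 100.0 = 26333 J
q4 (vaporize at 100 °C): 63.3 × 2266.0 = 143438 J
q5 (heat steam 100.0→133.5 °C): 63.3 × 1.97 × 33.5 = 4177 J
Total: 2249 + 21332 + 26333 + 143438 + 4177 = 197529 J = 198 kJ

q = 198 kJ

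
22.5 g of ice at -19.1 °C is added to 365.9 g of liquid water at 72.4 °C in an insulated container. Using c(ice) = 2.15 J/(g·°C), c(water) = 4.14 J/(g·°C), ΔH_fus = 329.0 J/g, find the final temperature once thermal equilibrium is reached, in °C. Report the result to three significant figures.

Heat to bring ice to 0 °C and melt it: q₁ = 22.5×2.15×19.1 + 22.5×329.0 = 8326.5 J
Heat the water can supply cooling to 0 °C: 365.9×4.14×72.4 = 109673 J > q₁, so all ice melts.
Energy balance: 365.9×4.14×(72.4 − T) = 8326.5 + 22.5×4.14×(T − 0)
1514.826(72.4 − T) = 8326.5 + 93.15 T
109673 − 8326.5 = 1607.976 T
T = 101346.5 / 1607.976 = 63.03 °C

T_f = 63.0 °C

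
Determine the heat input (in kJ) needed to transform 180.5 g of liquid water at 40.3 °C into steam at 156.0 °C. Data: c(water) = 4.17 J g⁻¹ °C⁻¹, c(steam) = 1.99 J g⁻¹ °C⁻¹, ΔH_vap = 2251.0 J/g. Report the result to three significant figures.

q1 (heat water 40.3→100.0 °C): 180.5 × 4.17 × 59.7 = 44935 J
q2 (vaporize at 100 °C): 180.5 × 2251.0 = 406306 J
q3 (heat steam 100.0→156.0 °C): 180.5 × 1.99 × 56.0 = 20115 J
Total: 44935 + 406306 + 20115 = 471356 J = 471 kJ

q = 471 kJ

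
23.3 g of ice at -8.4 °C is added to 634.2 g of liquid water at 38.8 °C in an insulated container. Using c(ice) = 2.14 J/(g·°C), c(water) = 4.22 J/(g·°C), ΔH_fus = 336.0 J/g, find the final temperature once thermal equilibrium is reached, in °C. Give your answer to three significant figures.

T_f = 34.5 °C

Heat to bring ice to 0 °C and melt it: q₁ = 23.3×2.14×8.4 + 23.3×336.0 = 8247.6 J
Heat the water can supply cooling to 0 °C: 634.2×4.22×38.8 = 103841 J > q₁, so all ice melts.
Energy balance: 634.2×4.22×(38.8 − T) = 8247.6 + 23.3×4.22×(T − 0)
2676.324(38.8 − T) = 8247.6 + 98.326 T
103841 − 8247.6 = 2774.650 T
T = 95593.4 / 2774.650 = 34.45 °C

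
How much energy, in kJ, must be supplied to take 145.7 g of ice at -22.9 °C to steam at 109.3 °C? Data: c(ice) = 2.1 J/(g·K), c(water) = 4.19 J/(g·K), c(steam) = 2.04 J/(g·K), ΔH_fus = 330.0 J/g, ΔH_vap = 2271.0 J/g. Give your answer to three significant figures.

q = 450 kJ

q1 (heat ice -22.9→0.0 °C): 145.7 × 2.1 × 22.9 = 7007 J
q2 (melt at 0 °C): 145.7 × 330.0 = 48081 J
q3 (heat water 0.0→100.0 °C): 145.7 × 4.19 × 100.0 = 61048 J
q4 (vaporize at 100 °C): 145.7 × 2271.0 = 330885 J
q5 (heat steam 100.0→109.3 °C): 145.7 × 2.04 × 9.3 = 2764 J
Total: 7007 + 48081 + 61048 + 330885 + 2764 = 449785 J = 450 kJ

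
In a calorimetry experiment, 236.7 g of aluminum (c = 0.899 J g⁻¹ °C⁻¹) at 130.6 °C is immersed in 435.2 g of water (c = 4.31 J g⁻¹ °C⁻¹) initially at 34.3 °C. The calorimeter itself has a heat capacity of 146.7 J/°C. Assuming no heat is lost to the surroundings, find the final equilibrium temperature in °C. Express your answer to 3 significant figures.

T_f = 43.5 °C

Heat lost by aluminum = heat gained by water + calorimeter.
(236.7)(0.899)(130.6 − T) = [(435.2)(4.31) + 146.7](T − 34.3)
212.7933 (130.6 − T) = 2022.412 (T − 34.3)
27791 − 212.7933 T = 2022.412 T − 69369
97160 = 2235.2053 T
T = 43.47 °C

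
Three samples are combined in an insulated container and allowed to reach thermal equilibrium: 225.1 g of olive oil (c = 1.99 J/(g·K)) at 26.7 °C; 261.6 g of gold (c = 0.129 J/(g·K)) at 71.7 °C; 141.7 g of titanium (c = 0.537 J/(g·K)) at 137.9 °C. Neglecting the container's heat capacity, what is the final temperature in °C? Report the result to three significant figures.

Σ mᵢcᵢ(T − Tᵢ) = 0  ⇒  T = Σ mᵢcᵢTᵢ / Σ mᵢcᵢ
Σ mᵢcᵢ = 225.1×1.99 + 261.6×0.129 + 141.7×0.537 = 557.7883
Σ mᵢcᵢTᵢ = 447.949×26.7 + 33.7464×71.7 + 76.0929×137.9 = 24873
T = 24873 / 557.7883 = 44.59 °C

T_f = 44.6 °C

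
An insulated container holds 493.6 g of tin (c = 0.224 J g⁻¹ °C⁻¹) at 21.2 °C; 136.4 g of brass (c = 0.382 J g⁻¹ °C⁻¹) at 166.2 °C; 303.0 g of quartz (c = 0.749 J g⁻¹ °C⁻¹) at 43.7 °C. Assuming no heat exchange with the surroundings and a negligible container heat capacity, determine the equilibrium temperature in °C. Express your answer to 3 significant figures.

Σ mᵢcᵢ(T − Tᵢ) = 0  ⇒  T = Σ mᵢcᵢTᵢ / Σ mᵢcᵢ
Σ mᵢcᵢ = 493.6×0.224 + 136.4×0.382 + 303.0×0.749 = 389.6182
Σ mᵢcᵢTᵢ = 110.5664×21.2 + 52.1048×166.2 + 226.947×43.7 = 20921
T = 20921 / 389.6182 = 53.70 °C

T_f = 53.7 °C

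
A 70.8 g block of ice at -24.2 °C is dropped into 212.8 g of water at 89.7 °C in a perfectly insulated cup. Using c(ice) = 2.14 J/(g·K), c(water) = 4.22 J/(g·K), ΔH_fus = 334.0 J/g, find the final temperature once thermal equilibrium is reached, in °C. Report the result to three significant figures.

T_f = 44.5 °C

Heat to bring ice to 0 °C and melt it: q₁ = 70.8×2.14×24.2 + 70.8×334.0 = 27314 J
Heat the water can supply cooling to 0 °C: 212.8×4.22×89.7 = 80552.0 J > q₁, so all ice melts.
Energy balance: 212.8×4.22×(89.7 − T) = 27314 + 70.8×4.22×(T − 0)
898.016(89.7 − T) = 27314 + 298.776 T
80552.0 − 27314 = 1196.792 T
T = 53238.0 / 1196.792 = 44.48 °C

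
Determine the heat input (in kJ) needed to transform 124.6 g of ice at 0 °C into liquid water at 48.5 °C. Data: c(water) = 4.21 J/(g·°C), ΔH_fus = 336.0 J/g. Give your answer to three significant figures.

q1 (melt at 0 °C): 124.6 × 336.0 = 41866 J
q2 (heat water 0.0→48.5 °C): 124.6 × 4.21 × 48.5 = 25441 J
Total: 41866 + 25441 = 67307 J = 67.3 kJ

q = 67.3 kJ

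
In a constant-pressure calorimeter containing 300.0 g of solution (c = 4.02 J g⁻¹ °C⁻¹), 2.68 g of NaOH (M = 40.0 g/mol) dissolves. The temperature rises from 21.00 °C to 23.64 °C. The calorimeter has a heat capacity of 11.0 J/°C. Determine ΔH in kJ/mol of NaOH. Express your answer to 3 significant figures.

ΔH = -48.0 kJ/mol

|ΔT| = |23.64 − 21.00| = 2.64 °C
|q_surr| = (300.0 × 4.02 + 11.0) × 2.64 = 1217 × 2.64 = 3213 J
n(NaOH) = 2.68 / 40.0 = 0.06700 mol
Temperature rose, so q_rxn = −|q_surr| = -3.213 kJ
ΔH = q_rxn / n = -47.96 kJ/mol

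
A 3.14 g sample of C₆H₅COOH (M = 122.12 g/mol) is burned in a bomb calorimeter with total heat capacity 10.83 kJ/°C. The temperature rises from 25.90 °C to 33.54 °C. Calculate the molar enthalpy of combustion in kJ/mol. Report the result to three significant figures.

ΔT = 33.54 − 25.90 = 7.64 °C
q_cal = C_cal × ΔT = 10.83 × 7.64 = 82.7412 kJ
n = 3.14 / 122.12 = 0.02571 mol
q_rxn = −q_cal = -82.7412 kJ
ΔH = -82.7412 / 0.02571 = -3218 kJ/mol

ΔH = -3220 kJ/mol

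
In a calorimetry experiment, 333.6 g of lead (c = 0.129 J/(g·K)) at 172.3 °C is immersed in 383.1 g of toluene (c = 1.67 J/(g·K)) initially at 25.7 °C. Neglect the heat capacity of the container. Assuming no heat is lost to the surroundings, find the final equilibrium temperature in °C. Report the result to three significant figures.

T_f = 34.9 °C

Heat lost by lead = heat gained by toluene.
(333.6)(0.129)(172.3 − T) = (383.1)(1.67)(T − 25.7)
43.0344 (172.3 − T) = 639.777 (T − 25.7)
7414.8 − 43.0344 T = 639.777 T − 16442
23856.8 = 682.8114 T
T = 34.94 °C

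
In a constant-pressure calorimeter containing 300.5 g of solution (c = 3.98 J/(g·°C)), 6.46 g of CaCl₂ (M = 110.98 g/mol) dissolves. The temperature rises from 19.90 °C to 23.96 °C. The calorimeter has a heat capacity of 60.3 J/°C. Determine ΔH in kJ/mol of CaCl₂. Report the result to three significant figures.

ΔH = -87.6 kJ/mol

|ΔT| = |23.96 − 19.90| = 4.06 °C
|q_surr| = (300.5 × 3.98 + 60.3) × 4.06 = 1256.29 × 4.06 = 5101 J
n(CaCl₂) = 6.46 / 110.98 = 0.05821 mol
Temperature rose, so q_rxn = −|q_surr| = -5.101 kJ
ΔH = q_rxn / n = -87.63 kJ/mol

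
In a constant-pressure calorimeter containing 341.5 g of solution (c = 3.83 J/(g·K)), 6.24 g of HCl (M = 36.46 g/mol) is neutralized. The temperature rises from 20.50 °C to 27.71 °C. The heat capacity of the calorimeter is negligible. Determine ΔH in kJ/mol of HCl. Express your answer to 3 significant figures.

|ΔT| = |27.71 − 20.50| = 7.21 °C
|q_surr| = (341.5 × 3.83) × 7.21 = 1307.945 × 7.21 = 9430 J
n(HCl) = 6.24 / 36.46 = 0.1711 mol
Temperature rose, so q_rxn = −|q_surr| = -9.430 kJ
ΔH = q_rxn / n = -55.11 kJ/mol

ΔH = -55.1 kJ/mol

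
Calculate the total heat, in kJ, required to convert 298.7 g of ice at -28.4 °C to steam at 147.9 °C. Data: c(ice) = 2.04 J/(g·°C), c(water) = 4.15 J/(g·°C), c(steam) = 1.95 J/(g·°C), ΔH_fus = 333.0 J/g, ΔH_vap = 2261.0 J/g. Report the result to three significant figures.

q1 (heat ice -28.4→0.0 °C): 298.7 × 2.04 × 28.4 = 17305 J
q2 (melt at 0 °C): 298.7 × 333.0 = 99467 J
q3 (heat water 0.0→100.0 °C): 298.7 × 4.15 × 100.0 = 123961 J
q4 (vaporize at 100 °C): 298.7 × 2261.0 = 675361 J
q5 (heat steam 100.0→147.9 °C): 298.7 × 1.95 × 47.9 = 27900 J
Total: 17305 + 99467 + 123961 + 675361 + 27900 = 943994 J = 944 kJ

q = 944 kJ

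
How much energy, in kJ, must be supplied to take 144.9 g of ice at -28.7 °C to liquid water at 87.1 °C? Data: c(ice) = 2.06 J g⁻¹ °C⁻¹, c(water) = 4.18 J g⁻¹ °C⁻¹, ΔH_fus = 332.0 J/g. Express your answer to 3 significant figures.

q1 (heat ice -28.7→0.0 °C): 144.9 × 2.06 × 28.7 = 8567 J
q2 (melt at 0 °C): 144.9 × 332.0 = 48107 J
q3 (heat water 0.0→87.1 °C): 144.9 × 4.18 × 87.1 = 52755 J
Total: 8567 + 48107 + 52755 = 109429 J = 109 kJ

q = 109 kJ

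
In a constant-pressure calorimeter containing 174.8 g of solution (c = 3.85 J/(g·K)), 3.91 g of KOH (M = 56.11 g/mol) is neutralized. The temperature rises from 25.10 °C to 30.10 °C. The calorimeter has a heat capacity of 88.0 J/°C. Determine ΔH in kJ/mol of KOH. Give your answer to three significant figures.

ΔH = -54.6 kJ/mol

|ΔT| = |30.10 − 25.10| = 5.00 °C
|q_surr| = (174.8 × 3.85 + 88.0) × 5.00 = 760.98 × 5.00 = 3805 J
n(KOH) = 3.91 / 56.11 = 0.06968 mol
Temperature rose, so q_rxn = −|q_surr| = -3.805 kJ
ΔH = q_rxn / n = -54.61 kJ/mol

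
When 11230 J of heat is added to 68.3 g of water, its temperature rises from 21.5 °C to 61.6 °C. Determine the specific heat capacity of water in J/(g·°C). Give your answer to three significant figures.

c = q / (m ΔT) = 11230 / (68.3 × 40.1)
c = 11230 / 2738.83 = 4.10 J/(g·°C)

c = 4.10 J/(g·°C)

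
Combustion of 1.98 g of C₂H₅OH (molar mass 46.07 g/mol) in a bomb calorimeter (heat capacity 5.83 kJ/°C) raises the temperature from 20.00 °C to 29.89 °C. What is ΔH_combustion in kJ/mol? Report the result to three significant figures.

ΔT = 29.89 − 20.00 = 9.89 °C
q_cal = C_cal × ΔT = 5.83 × 9.89 = 57.6587 kJ
n = 1.98 / 46.07 = 0.04298 mol
q_rxn = −q_cal = -57.6587 kJ
ΔH = -57.6587 / 0.04298 = -1342 kJ/mol

ΔH = -1340 kJ/mol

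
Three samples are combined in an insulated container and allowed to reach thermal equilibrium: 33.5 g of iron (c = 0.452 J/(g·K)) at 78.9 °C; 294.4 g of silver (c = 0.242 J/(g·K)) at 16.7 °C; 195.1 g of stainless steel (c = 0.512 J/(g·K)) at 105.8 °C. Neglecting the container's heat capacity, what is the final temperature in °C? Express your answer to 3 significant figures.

Σ mᵢcᵢ(T − Tᵢ) = 0  ⇒  T = Σ mᵢcᵢTᵢ / Σ mᵢcᵢ
Σ mᵢcᵢ = 33.5×0.452 + 294.4×0.242 + 195.1×0.512 = 186.2780
Σ mᵢcᵢTᵢ = 15.142×78.9 + 71.2448×16.7 + 99.8912×105.8 = 12953
T = 12953 / 186.2780 = 69.54 °C

T_f = 69.5 °C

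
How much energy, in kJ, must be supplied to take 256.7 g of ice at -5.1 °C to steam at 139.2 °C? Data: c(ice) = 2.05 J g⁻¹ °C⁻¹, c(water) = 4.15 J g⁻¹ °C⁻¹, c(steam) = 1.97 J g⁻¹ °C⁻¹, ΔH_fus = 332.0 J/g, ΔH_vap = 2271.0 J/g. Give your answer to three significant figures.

q = 797 kJ

q1 (heat ice -5.1→0.0 °C): 256.7 × 2.05 × 5.1 = 2684 J
q2 (melt at 0 °C): 256.7 × 332.0 = 85224 J
q3 (heat water 0.0→100.0 °C): 256.7 × 4.15 × 100.0 = 106531 J
q4 (vaporize at 100 °C): 256.7 × 2271.0 = 582966 J
q5 (heat steam 100.0→139.2 °C): 256.7 × 1.97 × 39.2 = 19823 J
Total: 2684 + 85224 + 106531 + 582966 + 19823 = 797228 J = 797 kJ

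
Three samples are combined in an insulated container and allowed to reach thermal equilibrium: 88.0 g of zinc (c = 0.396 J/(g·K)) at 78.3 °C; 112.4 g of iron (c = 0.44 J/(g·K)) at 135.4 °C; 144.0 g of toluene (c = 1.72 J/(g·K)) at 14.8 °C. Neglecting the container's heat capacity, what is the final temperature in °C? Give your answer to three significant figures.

Σ mᵢcᵢ(T − Tᵢ) = 0  ⇒  T = Σ mᵢcᵢTᵢ / Σ mᵢcᵢ
Σ mᵢcᵢ = 88.0×0.396 + 112.4×0.44 + 144.0×1.72 = 331.984
Σ mᵢcᵢTᵢ = 34.848×78.3 + 49.456×135.4 + 247.68×14.8 = 13091
T = 13091 / 331.984 = 39.43 °C

T_f = 39.4 °C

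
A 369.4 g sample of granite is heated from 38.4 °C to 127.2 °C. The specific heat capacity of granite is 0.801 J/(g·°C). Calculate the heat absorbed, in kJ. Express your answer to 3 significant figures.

q = 26.3 kJ

q = m c ΔT = 369.4 × 0.801 × (127.2 − 38.4)
q = 369.4 × 0.801 × 88.8 = 26270 J = 26.3 kJ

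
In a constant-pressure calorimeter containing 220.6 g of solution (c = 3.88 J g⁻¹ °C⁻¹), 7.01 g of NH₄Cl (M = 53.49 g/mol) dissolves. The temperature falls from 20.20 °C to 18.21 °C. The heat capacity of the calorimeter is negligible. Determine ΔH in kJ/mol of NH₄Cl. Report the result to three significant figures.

ΔH = 13.0 kJ/mol

|ΔT| = |18.21 − 20.20| = 1.99 °C
|q_surr| = (220.6 × 3.88) × 1.99 = 855.928 × 1.99 = 1703 J
n(NH₄Cl) = 7.01 / 53.49 = 0.1311 mol
Temperature fell, so q_rxn = +|q_surr| = 1.703 kJ
ΔH = q_rxn / n = 12.99 kJ/mol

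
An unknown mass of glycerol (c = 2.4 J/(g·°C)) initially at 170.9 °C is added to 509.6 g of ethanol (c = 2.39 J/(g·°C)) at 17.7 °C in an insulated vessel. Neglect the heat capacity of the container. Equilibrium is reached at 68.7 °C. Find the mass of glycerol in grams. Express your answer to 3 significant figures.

q_gained = (509.6 × 2.39) × (68.7 − 17.7) = 62120 J
q_lost = m × 2.4 × (170.9 − 68.7) = 245.28 m
m = 62120 / 245.28 = 253 g

m = 253 g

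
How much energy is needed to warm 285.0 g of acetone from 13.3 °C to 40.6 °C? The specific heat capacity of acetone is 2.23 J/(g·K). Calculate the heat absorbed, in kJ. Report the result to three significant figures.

q = 17.4 kJ

q = m c ΔT = 285.0 × 2.23 × (40.6 − 13.3)
q = 285.0 × 2.23 × 27.3 = 17350 J = 17.4 kJ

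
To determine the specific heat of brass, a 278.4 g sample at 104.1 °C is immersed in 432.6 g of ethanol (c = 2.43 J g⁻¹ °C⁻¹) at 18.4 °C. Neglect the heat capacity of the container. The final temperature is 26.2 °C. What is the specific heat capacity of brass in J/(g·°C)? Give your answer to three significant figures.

q_gained = (432.6 × 2.43) × (26.2 − 18.4) = 8200 J
q_lost = 278.4 × c × (104.1 − 26.2) = 21687.36 c
Set equal: c = 8200 / 21687.36 = 0.378 J/(g·°C)

c = 0.378 J/(g·°C)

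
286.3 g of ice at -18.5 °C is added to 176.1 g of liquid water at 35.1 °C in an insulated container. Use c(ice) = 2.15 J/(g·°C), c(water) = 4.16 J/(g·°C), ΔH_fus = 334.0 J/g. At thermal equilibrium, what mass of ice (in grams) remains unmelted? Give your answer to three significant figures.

m_ice remaining = 243 g

Heat to warm all ice to 0 °C: 286.3×2.15×18.5 = 11388 J
Heat released by water cooling to 0 °C: 176.1×4.16×35.1 = 25713 J
25713 J < 11388 + 286.3×334.0 = 107012.2 J, so not all ice melts; final T = 0 °C.
Heat left for melting: 25713 − 11388 = 14325 J
Mass melted = 14325 / 334.0 = 42.89 g
Ice remaining = 286.3 − 42.89 = 243.41 g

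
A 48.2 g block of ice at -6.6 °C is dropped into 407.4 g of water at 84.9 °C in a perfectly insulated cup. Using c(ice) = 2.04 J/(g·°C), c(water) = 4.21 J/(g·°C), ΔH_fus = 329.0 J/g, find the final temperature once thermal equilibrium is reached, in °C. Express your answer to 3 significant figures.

T_f = 67.3 °C

Heat to bring ice to 0 °C and melt it: q₁ = 48.2×2.04×6.6 + 48.2×329.0 = 16507 J
Heat the water can supply cooling to 0 °C: 407.4×4.21×84.9 = 145617 J > q₁, so all ice melts.
Energy balance: 407.4×4.21×(84.9 − T) = 16507 + 48.2×4.21×(T − 0)
1715.154(84.9 − T) = 16507 + 202.922 T
145617 − 16507 = 1918.076 T
T = 129110 / 1918.076 = 67.31 °C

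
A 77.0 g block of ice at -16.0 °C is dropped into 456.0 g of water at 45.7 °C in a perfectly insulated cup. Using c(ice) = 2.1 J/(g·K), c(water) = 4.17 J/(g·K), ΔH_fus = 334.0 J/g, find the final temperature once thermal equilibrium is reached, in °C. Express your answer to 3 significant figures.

Heat to bring ice to 0 °C and melt it: q₁ = 77.0×2.1×16.0 + 77.0×334.0 = 28305 J
Heat the water can supply cooling to 0 °C: 456.0×4.17×45.7 = 86899.5 J > q₁, so all ice melts.
Energy balance: 456.0×4.17×(45.7 − T) = 28305 + 77.0×4.17×(T − 0)
1901.52(45.7 − T) = 28305 + 321.09 T
86899.5 − 28305 = 2222.61 T
T = 58594.5 / 2222.61 = 26.36 °C

T_f = 26.4 °C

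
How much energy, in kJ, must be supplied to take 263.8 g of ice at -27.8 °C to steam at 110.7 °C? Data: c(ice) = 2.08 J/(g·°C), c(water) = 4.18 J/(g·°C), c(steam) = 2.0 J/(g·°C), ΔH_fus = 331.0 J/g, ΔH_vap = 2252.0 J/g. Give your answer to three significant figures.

q = 813 kJ

q1 (heat ice -27.8→0.0 °C): 263.8 × 2.08 × 27.8 = 15254 J
q2 (melt at 0 °C): 263.8 × 331.0 = 87318 J
q3 (heat water 0.0→100.0 °C): 263.8 × 4.18 × 100.0 = 110268 J
q4 (vaporize at 100 °C): 263.8 × 2252.0 = 594078 J
q5 (heat steam 100.0→110.7 °C): 263.8 × 2.0 × 10.7 = 5645 J
Total: 15254 + 87318 + 110268 + 594078 + 5645 = 812563 J = 813 kJ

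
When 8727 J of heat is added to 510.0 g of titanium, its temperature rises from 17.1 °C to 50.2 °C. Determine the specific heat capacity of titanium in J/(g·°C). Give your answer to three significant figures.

c = q / (m ΔT) = 8727 / (510.0 × 33.1)
c = 8727 / 16881 = 0.517 J/(g·°C)

c = 0.517 J/(g·°C)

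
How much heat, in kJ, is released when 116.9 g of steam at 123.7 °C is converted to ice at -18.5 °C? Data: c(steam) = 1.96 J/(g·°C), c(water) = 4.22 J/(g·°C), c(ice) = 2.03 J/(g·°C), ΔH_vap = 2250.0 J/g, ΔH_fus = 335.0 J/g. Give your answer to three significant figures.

q1 (cool steam 123.7→100 °C): 116.9 × 1.96 × 23.7 = 5430 J
q2 (condense at 100 °C): 116.9 × 2250.0 = 263025 J
q3 (cool water 100→0 °C): 116.9 × 4.22 × 100.0 = 49332 J
q4 (freeze at 0 °C): 116.9 × 335.0 = 39162 J
q5 (cool ice 0→-18.5 °C): 116.9 × 2.03 × 18.5 = 4390 J
Total: 5430 + 263025 + 49332 + 39162 + 4390 = 361339 J = 361 kJ

q = 361 kJ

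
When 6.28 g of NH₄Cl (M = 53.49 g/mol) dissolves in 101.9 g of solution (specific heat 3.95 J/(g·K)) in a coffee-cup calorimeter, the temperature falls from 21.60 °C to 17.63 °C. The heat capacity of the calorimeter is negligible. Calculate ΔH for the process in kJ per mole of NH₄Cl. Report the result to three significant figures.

|ΔT| = |17.63 − 21.60| = 3.97 °C
|q_surr| = (101.9 × 3.95) × 3.97 = 402.505 × 3.97 = 1598 J
n(NH₄Cl) = 6.28 / 53.49 = 0.1174 mol
Temperature fell, so q_rxn = +|q_surr| = 1.598 kJ
ΔH = q_rxn / n = 13.61 kJ/mol

ΔH = 13.6 kJ/mol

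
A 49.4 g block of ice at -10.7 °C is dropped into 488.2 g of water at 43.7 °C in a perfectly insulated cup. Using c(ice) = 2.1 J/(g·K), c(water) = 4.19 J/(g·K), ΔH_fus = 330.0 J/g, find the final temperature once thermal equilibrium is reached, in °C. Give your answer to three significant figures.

T_f = 32.0 °C

Heat to bring ice to 0 °C and melt it: q₁ = 49.4×2.1×10.7 + 49.4×330.0 = 17412 J
Heat the water can supply cooling to 0 °C: 488.2×4.19×43.7 = 89390.9 J > q₁, so all ice melts.
Energy balance: 488.2×4.19×(43.7 − T) = 17412 + 49.4×4.19×(T − 0)
2045.558(43.7 − T) = 17412 + 206.986 T
89390.9 − 17412 = 2252.544 T
T = 71978.9 / 2252.544 = 31.95 °C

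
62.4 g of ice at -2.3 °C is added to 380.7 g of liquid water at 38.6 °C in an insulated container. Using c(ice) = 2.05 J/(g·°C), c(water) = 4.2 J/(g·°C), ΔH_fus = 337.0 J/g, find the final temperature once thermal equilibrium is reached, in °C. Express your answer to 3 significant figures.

T_f = 21.7 °C

Heat to bring ice to 0 °C and melt it: q₁ = 62.4×2.05×2.3 + 62.4×337.0 = 21323 J
Heat the water can supply cooling to 0 °C: 380.7×4.2×38.6 = 61719.1 J > q₁, so all ice melts.
Energy balance: 380.7×4.2×(38.6 − T) = 21323 + 62.4×4.2×(T − 0)
1598.94(38.6 − T) = 21323 + 262.08 T
61719.1 − 21323 = 1861.02 T
T = 40396.1 / 1861.02 = 21.71 °C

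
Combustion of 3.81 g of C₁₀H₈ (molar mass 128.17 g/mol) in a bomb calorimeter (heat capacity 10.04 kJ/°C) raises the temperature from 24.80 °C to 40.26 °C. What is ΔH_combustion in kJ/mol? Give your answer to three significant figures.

ΔT = 40.26 − 24.80 = 15.46 °C
q_cal = C_cal × ΔT = 10.04 × 15.46 = 155.2184 kJ
n = 3.81 / 128.17 = 0.02973 mol
q_rxn = −q_cal = -155.2184 kJ
ΔH = -155.2184 / 0.02973 = -5221 kJ/mol

ΔH = -5220 kJ/mol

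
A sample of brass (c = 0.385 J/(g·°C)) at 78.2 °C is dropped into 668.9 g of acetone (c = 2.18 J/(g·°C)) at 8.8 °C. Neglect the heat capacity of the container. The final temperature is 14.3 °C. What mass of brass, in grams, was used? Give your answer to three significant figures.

q_gained = (668.9 × 2.18) × (14.3 − 8.8) = 8020 J
q_lost = m × 0.385 × (78.2 − 14.3) = 24.6015 m
m = 8020 / 24.6015 = 326 g

m = 326 g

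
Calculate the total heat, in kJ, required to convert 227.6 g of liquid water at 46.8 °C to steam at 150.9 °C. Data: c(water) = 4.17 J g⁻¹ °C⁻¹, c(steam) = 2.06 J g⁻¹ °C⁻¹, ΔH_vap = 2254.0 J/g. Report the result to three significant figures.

q1 (heat water 46.8→100.0 °C): 227.6 × 4.17 × 53.2 = 50492 J
q2 (vaporize at 100 °C): 227.6 × 2254.0 = 513010 J
q3 (heat steam 100.0→150.9 °C): 227.6 × 2.06 × 50.9 = 23865 J
Total: 50492 + 513010 + 23865 = 587367 J = 587 kJ

q = 587 kJ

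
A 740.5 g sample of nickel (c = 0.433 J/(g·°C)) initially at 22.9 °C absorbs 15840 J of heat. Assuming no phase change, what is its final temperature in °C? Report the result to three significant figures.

ΔT = q / (m c) = 15840 / (740.5 × 0.433) = 49.40 °C
T_f = 22.9 + 49.40 = 72.30 °C

T_f = 72.3 °C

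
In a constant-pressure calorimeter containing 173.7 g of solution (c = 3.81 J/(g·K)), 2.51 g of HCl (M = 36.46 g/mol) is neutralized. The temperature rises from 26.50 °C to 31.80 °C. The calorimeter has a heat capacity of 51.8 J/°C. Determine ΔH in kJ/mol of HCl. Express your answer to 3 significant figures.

ΔH = -54.9 kJ/mol

|ΔT| = |31.80 − 26.50| = 5.30 °C
|q_surr| = (173.7 × 3.81 + 51.8) × 5.30 = 713.597 × 5.30 = 3782 J
n(HCl) = 2.51 / 36.46 = 0.06884 mol
Temperature rose, so q_rxn = −|q_surr| = -3.782 kJ
ΔH = q_rxn / n = -54.94 kJ/mol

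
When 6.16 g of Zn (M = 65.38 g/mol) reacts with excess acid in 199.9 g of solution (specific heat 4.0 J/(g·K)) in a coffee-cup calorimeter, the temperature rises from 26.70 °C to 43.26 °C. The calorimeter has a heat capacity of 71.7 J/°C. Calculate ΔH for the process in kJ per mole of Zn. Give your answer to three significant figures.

ΔH = -153 kJ/mol

|ΔT| = |43.26 − 26.70| = 16.56 °C
|q_surr| = (199.9 × 4.0 + 71.7) × 16.56 = 871.3 × 16.56 = 14430 J
n(Zn) = 6.16 / 65.38 = 0.09422 mol
Temperature rose, so q_rxn = −|q_surr| = -14.43 kJ
ΔH = q_rxn / n = -153.2 kJ/mol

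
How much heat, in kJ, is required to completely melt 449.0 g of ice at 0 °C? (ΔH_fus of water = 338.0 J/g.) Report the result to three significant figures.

q = m × ΔH_fus = 449.0 × 338.0 = 151800 J = 152 kJ

q = 152 kJ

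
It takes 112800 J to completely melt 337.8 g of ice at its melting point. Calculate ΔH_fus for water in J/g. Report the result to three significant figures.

ΔH_fus = q / m = 112800 / 337.8 = 334 J/g

ΔH_fus = 334 J/g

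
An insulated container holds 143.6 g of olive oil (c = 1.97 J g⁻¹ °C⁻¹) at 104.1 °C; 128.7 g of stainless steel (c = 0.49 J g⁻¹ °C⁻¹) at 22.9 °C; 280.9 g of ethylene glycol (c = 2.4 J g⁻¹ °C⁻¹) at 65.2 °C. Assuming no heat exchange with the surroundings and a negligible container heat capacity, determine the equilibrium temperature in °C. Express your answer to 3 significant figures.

T_f = 73.4 °C

Σ mᵢcᵢ(T − Tᵢ) = 0  ⇒  T = Σ mᵢcᵢTᵢ / Σ mᵢcᵢ
Σ mᵢcᵢ = 143.6×1.97 + 128.7×0.49 + 280.9×2.4 = 1020.115
Σ mᵢcᵢTᵢ = 282.892×104.1 + 63.063×22.9 + 674.16×65.2 = 74848
T = 74848 / 1020.115 = 73.37 °C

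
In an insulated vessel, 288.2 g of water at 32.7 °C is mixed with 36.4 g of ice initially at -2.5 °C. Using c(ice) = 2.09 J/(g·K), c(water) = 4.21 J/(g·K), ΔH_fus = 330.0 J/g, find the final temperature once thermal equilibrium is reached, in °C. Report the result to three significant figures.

Heat to bring ice to 0 °C and melt it: q₁ = 36.4×2.09×2.5 + 36.4×330.0 = 12202 J
Heat the water can supply cooling to 0 °C: 288.2×4.21×32.7 = 39675.6 J > q₁, so all ice melts.
Energy balance: 288.2×4.21×(32.7 − T) = 12202 + 36.4×4.21×(T − 0)
1213.322(32.7 − T) = 12202 + 153.244 T
39675.6 − 12202 = 1366.566 T
T = 27473.6 / 1366.566 = 20.10 °C

T_f = 20.1 °C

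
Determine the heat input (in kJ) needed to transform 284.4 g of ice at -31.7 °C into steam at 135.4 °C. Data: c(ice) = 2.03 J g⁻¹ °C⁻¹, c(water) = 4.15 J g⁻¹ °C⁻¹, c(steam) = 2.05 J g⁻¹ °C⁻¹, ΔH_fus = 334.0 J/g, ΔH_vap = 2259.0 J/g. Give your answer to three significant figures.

q1 (heat ice -31.7→0.0 °C): 284.4 × 2.03 × 31.7 = 18301 J
q2 (melt at 0 °C): 284.4 × 334.0 = 94990 J
q3 (heat water 0.0→100.0 °C): 284.4 × 4.15 × 100.0 = 118026 J
q4 (vaporize at 100 °C): 284.4 × 2259.0 = 642460 J
q5 (heat steam 100.0→135.4 °C): 284.4 × 2.05 × 35.4 = 20639 J
Total: 18301 + 94990 + 118026 + 642460 + 20639 = 894416 J = 894 kJ

q = 894 kJ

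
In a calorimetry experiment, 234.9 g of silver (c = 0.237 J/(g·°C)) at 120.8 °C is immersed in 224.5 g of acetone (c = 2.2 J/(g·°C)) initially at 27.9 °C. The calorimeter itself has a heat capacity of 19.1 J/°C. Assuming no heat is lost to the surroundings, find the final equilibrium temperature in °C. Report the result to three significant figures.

T_f = 37.0 °C

Heat lost by silver = heat gained by acetone + calorimeter.
(234.9)(0.237)(120.8 − T) = [(224.5)(2.2) + 19.1](T − 27.9)
55.6713 (120.8 − T) = 513.0 (T − 27.9)
6725.1 − 55.6713 T = 513.0 T − 14313
21038.1 = 568.6713 T
T = 37.00 °C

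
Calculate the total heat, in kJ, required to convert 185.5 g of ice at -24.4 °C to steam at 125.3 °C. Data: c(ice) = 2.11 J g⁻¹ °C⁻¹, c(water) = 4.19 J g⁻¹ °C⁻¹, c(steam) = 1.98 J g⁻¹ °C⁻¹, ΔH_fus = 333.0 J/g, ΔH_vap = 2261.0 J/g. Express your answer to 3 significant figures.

q = 578 kJ

q1 (heat ice -24.4→0.0 °C): 185.5 × 2.11 × 24.4 = 9550 J
q2 (melt at 0 °C): 185.5 × 333.0 = 61772 J
q3 (heat water 0.0→100.0 °C): 185.5 × 4.19 × 100.0 = 77725 J
q4 (vaporize at 100 °C): 185.5 × 2261.0 = 419416 J
q5 (heat steam 100.0→125.3 °C): 185.5 × 1.98 × 25.3 = 9292 J
Total: 9550 + 61772 + 77725 + 419416 + 9292 = 577755 J = 578 kJ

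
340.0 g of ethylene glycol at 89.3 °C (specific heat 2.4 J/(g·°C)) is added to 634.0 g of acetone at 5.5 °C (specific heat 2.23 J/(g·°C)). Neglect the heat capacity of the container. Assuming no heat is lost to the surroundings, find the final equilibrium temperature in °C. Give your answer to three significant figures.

Heat lost by ethylene glycol = heat gained by acetone.
(340.0)(2.4)(89.3 − T) = (634.0)(2.23)(T − 5.5)
816 (89.3 − T) = 1413.82 (T − 5.5)
72869 − 816 T = 1413.82 T − 7776.0
80645.0 = 2229.82 T
T = 36.17 °C

T_f = 36.2 °C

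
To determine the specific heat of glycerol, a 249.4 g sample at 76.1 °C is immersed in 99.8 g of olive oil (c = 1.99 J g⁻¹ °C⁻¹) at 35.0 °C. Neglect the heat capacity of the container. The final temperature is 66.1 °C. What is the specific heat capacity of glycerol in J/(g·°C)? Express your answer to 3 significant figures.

c = 2.48 J/(g·°C)

q_gained = (99.8 × 1.99) × (66.1 − 35.0) = 6177 J
q_lost = 249.4 × c × (76.1 − 66.1) = 2494 c
Set equal: c = 6177 / 2494 = 2.48 J/(g·°C)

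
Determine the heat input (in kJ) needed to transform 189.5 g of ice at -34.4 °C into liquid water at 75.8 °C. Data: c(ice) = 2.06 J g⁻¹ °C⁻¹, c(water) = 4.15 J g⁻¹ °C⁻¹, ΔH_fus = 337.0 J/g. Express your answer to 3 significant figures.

q = 137 kJ

q1 (heat ice -34.4→0.0 °C): 189.5 × 2.06 × 34.4 = 13429 J
q2 (melt at 0 °C): 189.5 × 337.0 = 63862 J
q3 (heat water 0.0→75.8 °C): 189.5 × 4.15 × 75.8 = 59611 J
Total: 13429 + 63862 + 59611 = 136902 J = 137 kJ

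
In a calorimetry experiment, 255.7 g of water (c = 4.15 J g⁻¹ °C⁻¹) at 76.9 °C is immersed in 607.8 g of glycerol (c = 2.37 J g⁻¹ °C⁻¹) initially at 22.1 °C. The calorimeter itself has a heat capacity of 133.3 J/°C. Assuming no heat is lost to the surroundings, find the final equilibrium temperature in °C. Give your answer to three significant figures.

Heat lost by water = heat gained by glycerol + calorimeter.
(255.7)(4.15)(76.9 − T) = [(607.8)(2.37) + 133.3](T − 22.1)
1061.155 (76.9 − T) = 1573.786 (T − 22.1)
81603 − 1061.155 T = 1573.786 T − 34781
116384 = 2634.941 T
T = 44.17 °C

T_f = 44.2 °C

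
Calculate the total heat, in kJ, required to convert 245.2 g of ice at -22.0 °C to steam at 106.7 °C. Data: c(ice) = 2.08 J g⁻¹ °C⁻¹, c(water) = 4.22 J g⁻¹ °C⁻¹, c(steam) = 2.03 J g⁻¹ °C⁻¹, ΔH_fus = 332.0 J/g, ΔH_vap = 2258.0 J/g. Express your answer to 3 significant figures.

q1 (heat ice -22.0→0.0 °C): 245.2 × 2.08 × 22.0 = 11220 J
q2 (melt at 0 °C): 245.2 × 332.0 = 81406 J
q3 (heat water 0.0→100.0 °C): 245.2 × 4.22 × 100.0 = 103474 J
q4 (vaporize at 100 °C): 245.2 × 2258.0 = 553662 J
q5 (heat steam 100.0→106.7 °C): 245.2 × 2.03 × 6.7 = 3335 J
Total: 11220 + 81406 + 103474 + 553662 + 3335 = 753097 J = 753 kJ

q = 753 kJ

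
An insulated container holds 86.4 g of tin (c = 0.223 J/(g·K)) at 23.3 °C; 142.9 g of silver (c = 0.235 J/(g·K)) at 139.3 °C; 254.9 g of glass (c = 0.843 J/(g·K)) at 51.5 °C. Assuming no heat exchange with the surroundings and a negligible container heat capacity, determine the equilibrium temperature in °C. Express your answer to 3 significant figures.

T_f = 60.5 °C

Σ mᵢcᵢ(T − Tᵢ) = 0  ⇒  T = Σ mᵢcᵢTᵢ / Σ mᵢcᵢ
Σ mᵢcᵢ = 86.4×0.223 + 142.9×0.235 + 254.9×0.843 = 267.7294
Σ mᵢcᵢTᵢ = 19.2672×23.3 + 33.5815×139.3 + 214.8807×51.5 = 16193
T = 16193 / 267.7294 = 60.48 °C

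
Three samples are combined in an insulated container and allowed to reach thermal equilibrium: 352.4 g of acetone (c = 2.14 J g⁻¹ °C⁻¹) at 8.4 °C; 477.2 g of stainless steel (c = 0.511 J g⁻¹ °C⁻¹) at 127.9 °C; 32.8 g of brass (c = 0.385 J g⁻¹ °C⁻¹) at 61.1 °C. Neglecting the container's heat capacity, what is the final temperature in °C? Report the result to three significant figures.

Σ mᵢcᵢ(T − Tᵢ) = 0  ⇒  T = Σ mᵢcᵢTᵢ / Σ mᵢcᵢ
Σ mᵢcᵢ = 352.4×2.14 + 477.2×0.511 + 32.8×0.385 = 1010.6132
Σ mᵢcᵢTᵢ = 754.136×8.4 + 243.8492×127.9 + 12.628×61.1 = 38295
T = 38295 / 1010.6132 = 37.89 °C

T_f = 37.9 °C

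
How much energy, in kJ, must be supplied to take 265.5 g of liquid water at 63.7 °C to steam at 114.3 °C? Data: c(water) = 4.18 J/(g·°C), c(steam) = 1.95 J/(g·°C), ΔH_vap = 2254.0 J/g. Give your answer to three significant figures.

q1 (heat water 63.7→100.0 °C): 265.5 × 4.18 × 36.3 = 40285 J
q2 (vaporize at 100 °C): 265.5 × 2254.0 = 598437 J
q3 (heat steam 100.0→114.3 °C): 265.5 × 1.95 × 14.3 = 7403 J
Total: 40285 + 598437 + 7403 = 646125 J = 646 kJ

q = 646 kJ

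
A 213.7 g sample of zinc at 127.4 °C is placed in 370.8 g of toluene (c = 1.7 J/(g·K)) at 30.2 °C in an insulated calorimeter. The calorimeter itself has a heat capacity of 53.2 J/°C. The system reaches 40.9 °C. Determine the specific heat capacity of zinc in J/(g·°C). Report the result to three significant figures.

q_gained = (370.8 × 1.7 + 53.2) × (40.9 − 30.2) = 7314 J
q_lost = 213.7 × c × (127.4 − 40.9) = 18485.05 c
Set equal: c = 7314 / 18485.05 = 0.396 J/(g·°C)

c = 0.396 J/(g·°C)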